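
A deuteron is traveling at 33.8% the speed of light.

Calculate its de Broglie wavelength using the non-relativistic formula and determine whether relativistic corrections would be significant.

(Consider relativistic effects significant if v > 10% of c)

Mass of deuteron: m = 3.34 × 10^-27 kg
Yes, relativistic corrections are needed.

Using the non-relativistic de Broglie formula λ = h/(mv):

v = 33.8% × c = 1.013 × 10^8 m/s

λ = h/(mv)
λ = (6.626 × 10^-34 J·s) / (3.34 × 10^-27 kg × 1.013 × 10^8 m/s)
λ = 1.96 × 10^-15 m

Since v = 33.8% of c > 10% of c, relativistic corrections ARE significant and the actual wavelength would differ from this non-relativistic estimate.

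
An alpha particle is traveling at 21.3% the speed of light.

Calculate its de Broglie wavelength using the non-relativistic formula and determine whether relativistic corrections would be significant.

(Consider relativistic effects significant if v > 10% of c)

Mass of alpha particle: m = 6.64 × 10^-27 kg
Yes, relativistic corrections are needed.

Using the non-relativistic de Broglie formula λ = h/(mv):

v = 21.3% × c = 6.386 × 10^7 m/s

λ = h/(mv)
λ = (6.626 × 10^-34 J·s) / (6.64 × 10^-27 kg × 6.386 × 10^7 m/s)
λ = 1.56 × 10^-15 m

Since v = 21.3% of c > 10% of c, relativistic corrections ARE significant and the actual wavelength would differ from this non-relativistic estimate.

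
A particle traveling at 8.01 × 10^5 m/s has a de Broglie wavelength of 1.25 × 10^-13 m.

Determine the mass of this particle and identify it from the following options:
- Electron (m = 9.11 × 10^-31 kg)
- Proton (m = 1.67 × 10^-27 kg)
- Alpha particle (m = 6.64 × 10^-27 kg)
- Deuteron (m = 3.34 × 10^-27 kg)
The particle is an alpha particle.

From λ = h/(mv), solve for mass:

m = h/(λv)
m = (6.626 × 10^-34 J·s) / (1.25 × 10^-13 m × 8.01 × 10^5 m/s)
m = 6.62 × 10^-27 kg

Comparing with the listed masses, this is closest to an alpha particle.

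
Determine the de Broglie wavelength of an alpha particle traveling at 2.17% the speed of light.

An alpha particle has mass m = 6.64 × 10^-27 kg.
1.53 × 10^-14 m

Using the de Broglie relation λ = h/(mv):

v = 2.17% × c = 6.505 × 10^6 m/s

λ = h/(mv)
λ = (6.626 × 10^-34 J·s) / (6.64 × 10^-27 kg × 6.505 × 10^6 m/s)
λ = 1.53 × 10^-14 m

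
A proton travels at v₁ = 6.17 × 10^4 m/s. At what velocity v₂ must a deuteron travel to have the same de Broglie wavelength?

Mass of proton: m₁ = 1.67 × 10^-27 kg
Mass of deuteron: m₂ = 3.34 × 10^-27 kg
v₂ = 3.08 × 10^4 m/s

For equal de Broglie wavelengths: λ₁ = λ₂

h/(m₁v₁) = h/(m₂v₂)
m₁v₁ = m₂v₂
v₂ = v₁ · (m₁/m₂)

v₂ = 6.17 × 10^4 m/s × (1.67 × 10^-27 kg / 3.34 × 10^-27 kg)
v₂ = 3.08 × 10^4 m/s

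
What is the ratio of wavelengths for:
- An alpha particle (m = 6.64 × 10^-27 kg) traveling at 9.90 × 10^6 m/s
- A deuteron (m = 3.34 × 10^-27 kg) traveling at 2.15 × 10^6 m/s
λ₁/λ₂ = 0.109

Using λ = h/(mv):

λ₁ = h/(m₁v₁) = 1.01 × 10^-14 m
λ₂ = h/(m₂v₂) = 9.23 × 10^-14 m

Ratio λ₁/λ₂ = (m₂v₂)/(m₁v₁)
         = (3.34 × 10^-27 kg × 2.15 × 10^6 m/s) / (6.64 × 10^-27 kg × 9.90 × 10^6 m/s)
         = 0.109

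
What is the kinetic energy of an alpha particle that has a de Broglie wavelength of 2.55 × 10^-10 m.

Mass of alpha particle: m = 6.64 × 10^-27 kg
5.08 × 10^-22 J (or 3.17 × 10^-3 eV)

From λ = h/√(2mKE), we solve for KE:

λ² = h²/(2mKE)
KE = h²/(2mλ²)
KE = (6.626 × 10^-34 J·s)² / (2 × 6.64 × 10^-27 kg × (2.55 × 10^-10 m)²)
KE = 5.08 × 10^-22 J
KE = 3.17 × 10^-3 eV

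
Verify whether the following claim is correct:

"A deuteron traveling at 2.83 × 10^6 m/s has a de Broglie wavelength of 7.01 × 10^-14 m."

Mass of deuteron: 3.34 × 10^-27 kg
True

The claim is correct.

Using λ = h/(mv):
λ = (6.626 × 10^-34 J·s) / (3.34 × 10^-27 kg × 2.83 × 10^6 m/s)
λ = 7.01 × 10^-14 m

This matches the claimed value.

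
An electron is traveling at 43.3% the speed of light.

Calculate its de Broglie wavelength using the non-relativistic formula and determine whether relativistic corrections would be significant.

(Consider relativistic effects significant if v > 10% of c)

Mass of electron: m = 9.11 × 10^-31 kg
Yes, relativistic corrections are needed.

Using the non-relativistic de Broglie formula λ = h/(mv):

v = 43.3% × c = 1.298 × 10^8 m/s

λ = h/(mv)
λ = (6.626 × 10^-34 J·s) / (9.11 × 10^-31 kg × 1.298 × 10^8 m/s)
λ = 5.60 × 10^-12 m

Since v = 43.3% of c > 10% of c, relativistic corrections ARE significant and the actual wavelength would differ from this non-relativistic estimate.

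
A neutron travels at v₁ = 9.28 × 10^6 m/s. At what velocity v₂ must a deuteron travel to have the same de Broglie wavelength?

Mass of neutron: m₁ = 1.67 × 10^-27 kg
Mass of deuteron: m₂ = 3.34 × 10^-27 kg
v₂ = 4.64 × 10^6 m/s

For equal de Broglie wavelengths: λ₁ = λ₂

h/(m₁v₁) = h/(m₂v₂)
m₁v₁ = m₂v₂
v₂ = v₁ · (m₁/m₂)

v₂ = 9.28 × 10^6 m/s × (1.67 × 10^-27 kg / 3.34 × 10^-27 kg)
v₂ = 4.64 × 10^6 m/s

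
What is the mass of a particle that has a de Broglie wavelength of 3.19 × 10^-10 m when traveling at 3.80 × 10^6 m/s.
5.47 × 10^-31 kg

From the de Broglie relation λ = h/(mv), we solve for m:

m = h/(λv)
m = (6.626 × 10^-34 J·s) / (3.19 × 10^-10 m × 3.80 × 10^6 m/s)
m = 5.47 × 10^-31 kg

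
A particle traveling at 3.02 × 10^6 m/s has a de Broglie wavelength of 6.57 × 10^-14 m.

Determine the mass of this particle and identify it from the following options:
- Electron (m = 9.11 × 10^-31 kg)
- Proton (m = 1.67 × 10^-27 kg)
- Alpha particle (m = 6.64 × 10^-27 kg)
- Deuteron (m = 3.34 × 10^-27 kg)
The particle is a deuteron.

From λ = h/(mv), solve for mass:

m = h/(λv)
m = (6.626 × 10^-34 J·s) / (6.57 × 10^-14 m × 3.02 × 10^6 m/s)
m = 3.34 × 10^-27 kg

Comparing with the listed masses, this is closest to a deuteron.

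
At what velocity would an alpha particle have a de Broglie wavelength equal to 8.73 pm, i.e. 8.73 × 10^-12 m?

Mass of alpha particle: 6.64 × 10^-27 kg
1.14 × 10^4 m/s

From λ = h/(mv), solve for v:

v = h/(mλ)
v = (6.626 × 10^-34 J·s) / (6.64 × 10^-27 kg × 8.73 × 10^-12 m)
v = 1.14 × 10^4 m/s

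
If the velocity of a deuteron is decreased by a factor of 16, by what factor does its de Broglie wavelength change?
The wavelength increases by a factor of 16.

From λ = h/(mv), the wavelength is inversely proportional to velocity:

λ ∝ 1/v

If v → v/16, then λ → 16λ

When velocity is decreased by a factor of 16, the wavelength increases by a factor of 16.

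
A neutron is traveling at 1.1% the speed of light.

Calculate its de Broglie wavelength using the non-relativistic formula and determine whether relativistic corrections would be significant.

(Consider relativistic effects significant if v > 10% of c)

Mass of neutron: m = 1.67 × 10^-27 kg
No, relativistic corrections are not needed.

Using the non-relativistic de Broglie formula λ = h/(mv):

v = 1.1% × c = 3.298 × 10^6 m/s

λ = h/(mv)
λ = (6.626 × 10^-34 J·s) / (1.67 × 10^-27 kg × 3.298 × 10^6 m/s)
λ = 1.20 × 10^-13 m

Since v = 1.1% of c < 10% of c, relativistic corrections are NOT significant and this non-relativistic result is a good approximation.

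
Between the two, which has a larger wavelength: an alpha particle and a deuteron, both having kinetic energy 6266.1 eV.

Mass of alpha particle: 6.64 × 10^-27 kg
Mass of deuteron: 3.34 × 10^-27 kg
The deuteron has the longer wavelength.

Using λ = h/√(2mKE):

For alpha particle: λ₁ = h/√(2m₁KE) = 1.81 × 10^-13 m
For deuteron: λ₂ = h/√(2m₂KE) = 2.56 × 10^-13 m

Since λ ∝ 1/√m at constant kinetic energy, the lighter particle has the longer wavelength.

The deuteron has the longer de Broglie wavelength.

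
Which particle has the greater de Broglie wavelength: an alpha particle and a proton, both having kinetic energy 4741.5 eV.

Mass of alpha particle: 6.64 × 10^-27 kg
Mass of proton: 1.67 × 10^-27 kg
The proton has the longer wavelength.

Using λ = h/√(2mKE):

For alpha particle: λ₁ = h/√(2m₁KE) = 2.09 × 10^-13 m
For proton: λ₂ = h/√(2m₂KE) = 4.16 × 10^-13 m

Since λ ∝ 1/√m at constant kinetic energy, the lighter particle has the longer wavelength.

The proton has the longer de Broglie wavelength.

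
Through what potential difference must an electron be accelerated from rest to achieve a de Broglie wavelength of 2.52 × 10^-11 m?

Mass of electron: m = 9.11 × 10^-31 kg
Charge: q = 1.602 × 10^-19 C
2.37 × 10^3 V

From λ = h/√(2mqV), we solve for V:

λ² = h²/(2mqV)
V = h²/(2mqλ²)
V = (6.626 × 10^-34 J·s)² / (2 × 9.11 × 10^-31 kg × 1.602 × 10^-19 C × (2.52 × 10^-11 m)²)
V = 2.37 × 10^3 V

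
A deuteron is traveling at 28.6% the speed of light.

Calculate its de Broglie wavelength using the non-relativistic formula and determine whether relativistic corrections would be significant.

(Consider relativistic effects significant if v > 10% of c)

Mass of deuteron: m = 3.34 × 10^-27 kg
Yes, relativistic corrections are needed.

Using the non-relativistic de Broglie formula λ = h/(mv):

v = 28.6% × c = 8.574 × 10^7 m/s

λ = h/(mv)
λ = (6.626 × 10^-34 J·s) / (3.34 × 10^-27 kg × 8.574 × 10^7 m/s)
λ = 2.31 × 10^-15 m

Since v = 28.6% of c > 10% of c, relativistic corrections ARE significant and the actual wavelength would differ from this non-relativistic estimate.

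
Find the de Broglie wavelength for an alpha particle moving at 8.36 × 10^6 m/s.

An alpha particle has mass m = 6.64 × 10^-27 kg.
1.19 × 10^-14 m

Using the de Broglie relation λ = h/(mv):

λ = h/(mv)
λ = (6.626 × 10^-34 J·s) / (6.64 × 10^-27 kg × 8.36 × 10^6 m/s)
λ = 1.19 × 10^-14 m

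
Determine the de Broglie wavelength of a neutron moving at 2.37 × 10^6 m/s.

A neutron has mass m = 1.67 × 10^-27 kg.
1.67 × 10^-13 m

Using the de Broglie relation λ = h/(mv):

λ = h/(mv)
λ = (6.626 × 10^-34 J·s) / (1.67 × 10^-27 kg × 2.37 × 10^6 m/s)
λ = 1.67 × 10^-13 m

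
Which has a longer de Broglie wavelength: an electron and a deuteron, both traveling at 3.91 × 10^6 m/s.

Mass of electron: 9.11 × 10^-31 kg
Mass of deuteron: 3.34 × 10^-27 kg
The electron has the longer wavelength.

Using λ = h/(mv), since both particles have the same velocity, the wavelength depends only on mass.

For electron: λ₁ = h/(m₁v) = 1.86 × 10^-10 m
For deuteron: λ₂ = h/(m₂v) = 5.07 × 10^-14 m

Since λ ∝ 1/m at constant velocity, the lighter particle has the longer wavelength.

The electron has the longer de Broglie wavelength.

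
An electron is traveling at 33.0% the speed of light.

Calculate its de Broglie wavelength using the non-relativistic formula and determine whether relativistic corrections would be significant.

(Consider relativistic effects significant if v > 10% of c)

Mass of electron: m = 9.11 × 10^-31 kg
Yes, relativistic corrections are needed.

Using the non-relativistic de Broglie formula λ = h/(mv):

v = 33.0% × c = 9.893 × 10^7 m/s

λ = h/(mv)
λ = (6.626 × 10^-34 J·s) / (9.11 × 10^-31 kg × 9.893 × 10^7 m/s)
λ = 7.35 × 10^-12 m

Since v = 33.0% of c > 10% of c, relativistic corrections ARE significant and the actual wavelength would differ from this non-relativistic estimate.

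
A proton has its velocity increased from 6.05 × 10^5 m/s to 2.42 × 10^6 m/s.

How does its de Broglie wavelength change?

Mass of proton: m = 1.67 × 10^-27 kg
The wavelength decreases by a factor of 4.

Using λ = h/(mv):

Initial wavelength: λ₁ = h/(mv₁) = 6.56 × 10^-13 m
Final wavelength: λ₂ = h/(mv₂) = 1.64 × 10^-13 m

Since λ ∝ 1/v, when velocity increases by a factor of 4, the wavelength decreases by a factor of 4.

λ₂/λ₁ = v₁/v₂ = 1/4

The wavelength decreases by a factor of 4.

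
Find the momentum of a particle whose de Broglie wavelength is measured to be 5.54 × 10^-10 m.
1.20 × 10^-24 kg·m/s

From the de Broglie relation λ = h/p, we solve for p:

p = h/λ
p = (6.626 × 10^-34 J·s) / (5.54 × 10^-10 m)
p = 1.20 × 10^-24 kg·m/s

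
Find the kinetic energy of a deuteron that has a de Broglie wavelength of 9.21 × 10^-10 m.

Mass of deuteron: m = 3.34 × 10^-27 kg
7.75 × 10^-23 J (or 4.84 × 10^-4 eV)

From λ = h/√(2mKE), we solve for KE:

λ² = h²/(2mKE)
KE = h²/(2mλ²)
KE = (6.626 × 10^-34 J·s)² / (2 × 3.34 × 10^-27 kg × (9.21 × 10^-10 m)²)
KE = 7.75 × 10^-23 J
KE = 4.84 × 10^-4 eV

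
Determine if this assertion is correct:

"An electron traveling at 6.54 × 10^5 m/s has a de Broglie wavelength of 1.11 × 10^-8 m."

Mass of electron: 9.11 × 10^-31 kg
False

The claim is incorrect.

Using λ = h/(mv):
λ = (6.626 × 10^-34 J·s) / (9.11 × 10^-31 kg × 6.54 × 10^5 m/s)
λ = 1.11 × 10^-9 m

The actual wavelength differs from the claimed 1.11 × 10^-8 m.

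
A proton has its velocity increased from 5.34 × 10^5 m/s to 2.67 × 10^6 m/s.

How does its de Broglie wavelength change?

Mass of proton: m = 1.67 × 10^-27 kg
The wavelength decreases by a factor of 5.

Using λ = h/(mv):

Initial wavelength: λ₁ = h/(mv₁) = 7.43 × 10^-13 m
Final wavelength: λ₂ = h/(mv₂) = 1.49 × 10^-13 m

Since λ ∝ 1/v, when velocity increases by a factor of 5, the wavelength decreases by a factor of 5.

λ₂/λ₁ = v₁/v₂ = 1/5

The wavelength decreases by a factor of 5.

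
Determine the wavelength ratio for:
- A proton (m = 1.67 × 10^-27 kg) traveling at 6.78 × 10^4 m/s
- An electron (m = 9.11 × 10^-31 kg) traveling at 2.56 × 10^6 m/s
λ₁/λ₂ = 0.0206

Using λ = h/(mv):

λ₁ = h/(m₁v₁) = 5.85 × 10^-12 m
λ₂ = h/(m₂v₂) = 2.84 × 10^-10 m

Ratio λ₁/λ₂ = (m₂v₂)/(m₁v₁)
         = (9.11 × 10^-31 kg × 2.56 × 10^6 m/s) / (1.67 × 10^-27 kg × 6.78 × 10^4 m/s)
         = 0.0206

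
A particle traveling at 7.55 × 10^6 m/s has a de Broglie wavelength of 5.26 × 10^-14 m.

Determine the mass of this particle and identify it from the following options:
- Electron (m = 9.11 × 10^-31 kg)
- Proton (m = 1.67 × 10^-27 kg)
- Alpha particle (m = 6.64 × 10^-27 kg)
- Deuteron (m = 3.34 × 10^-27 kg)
The particle is a proton.

From λ = h/(mv), solve for mass:

m = h/(λv)
m = (6.626 × 10^-34 J·s) / (5.26 × 10^-14 m × 7.55 × 10^6 m/s)
m = 1.67 × 10^-27 kg

Comparing with the listed masses, this is closest to a proton.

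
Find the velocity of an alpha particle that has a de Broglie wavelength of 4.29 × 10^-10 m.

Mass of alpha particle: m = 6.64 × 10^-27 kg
2.33 × 10^2 m/s

From the de Broglie relation λ = h/(mv), we solve for v:

v = h/(mλ)
v = (6.626 × 10^-34 J·s) / (6.64 × 10^-27 kg × 4.29 × 10^-10 m)
v = 2.33 × 10^2 m/s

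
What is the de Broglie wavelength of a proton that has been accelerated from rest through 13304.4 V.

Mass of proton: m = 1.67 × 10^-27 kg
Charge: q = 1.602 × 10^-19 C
2.48 × 10^-13 m

When a particle is accelerated through voltage V, it gains kinetic energy KE = qV.

The de Broglie wavelength is then λ = h/√(2mqV):

λ = h/√(2mqV)
λ = (6.626 × 10^-34 J·s) / √(2 × 1.67 × 10^-27 kg × 1.602 × 10^-19 C × 13304.4 V)
λ = 2.48 × 10^-13 m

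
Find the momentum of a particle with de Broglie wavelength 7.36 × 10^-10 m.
9.00 × 10^-25 kg·m/s

From the de Broglie relation λ = h/p, we solve for p:

p = h/λ
p = (6.626 × 10^-34 J·s) / (7.36 × 10^-10 m)
p = 9.00 × 10^-25 kg·m/s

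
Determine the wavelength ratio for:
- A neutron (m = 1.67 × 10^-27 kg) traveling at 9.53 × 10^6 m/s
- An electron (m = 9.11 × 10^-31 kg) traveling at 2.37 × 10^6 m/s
λ₁/λ₂ = 1.36 × 10^-4

Using λ = h/(mv):

λ₁ = h/(m₁v₁) = 4.16 × 10^-14 m
λ₂ = h/(m₂v₂) = 3.07 × 10^-10 m

Ratio λ₁/λ₂ = (m₂v₂)/(m₁v₁)
         = (9.11 × 10^-31 kg × 2.37 × 10^6 m/s) / (1.67 × 10^-27 kg × 9.53 × 10^6 m/s)
         = 1.36 × 10^-4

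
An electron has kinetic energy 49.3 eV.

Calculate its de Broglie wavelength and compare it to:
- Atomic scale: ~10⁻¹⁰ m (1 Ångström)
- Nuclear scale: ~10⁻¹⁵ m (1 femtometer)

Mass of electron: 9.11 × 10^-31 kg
λ = 1.75 × 10^-10 m, which is larger than typical atomic dimensions (~1 Å).

Using λ = h/√(2mKE):

KE = 49.3 eV = 7.899 × 10^-18 J

λ = h/√(2mKE)
λ = (6.626 × 10^-34 J·s) / √(2 × 9.11 × 10^-31 kg × 7.899 × 10^-18 J)
λ = 1.75 × 10^-10 m

Comparison:
- Atomic scale (10⁻¹⁰ m): λ is 1.7× this size
- Nuclear scale (10⁻¹⁵ m): λ is 1.7e+05× this size

The wavelength is larger than typical atomic dimensions (~1 Å).

This wavelength is significant for atomic-scale phenomena like electron diffraction from crystal lattices.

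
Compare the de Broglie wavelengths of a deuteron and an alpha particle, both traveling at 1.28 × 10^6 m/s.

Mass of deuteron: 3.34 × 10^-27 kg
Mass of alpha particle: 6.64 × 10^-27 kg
The deuteron has the longer wavelength.

Using λ = h/(mv), since both particles have the same velocity, the wavelength depends only on mass.

For deuteron: λ₁ = h/(m₁v) = 1.55 × 10^-13 m
For alpha particle: λ₂ = h/(m₂v) = 7.80 × 10^-14 m

Since λ ∝ 1/m at constant velocity, the lighter particle has the longer wavelength.

The deuteron has the longer de Broglie wavelength.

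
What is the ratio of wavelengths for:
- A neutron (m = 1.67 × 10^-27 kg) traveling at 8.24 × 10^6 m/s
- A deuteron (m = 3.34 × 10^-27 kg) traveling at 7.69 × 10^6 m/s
λ₁/λ₂ = 1.87

Using λ = h/(mv):

λ₁ = h/(m₁v₁) = 4.82 × 10^-14 m
λ₂ = h/(m₂v₂) = 2.58 × 10^-14 m

Ratio λ₁/λ₂ = (m₂v₂)/(m₁v₁)
         = (3.34 × 10^-27 kg × 7.69 × 10^6 m/s) / (1.67 × 10^-27 kg × 8.24 × 10^6 m/s)
         = 1.87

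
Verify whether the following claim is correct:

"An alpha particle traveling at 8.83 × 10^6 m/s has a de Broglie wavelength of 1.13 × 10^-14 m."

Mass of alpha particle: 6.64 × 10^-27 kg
True

The claim is correct.

Using λ = h/(mv):
λ = (6.626 × 10^-34 J·s) / (6.64 × 10^-27 kg × 8.83 × 10^6 m/s)
λ = 1.13 × 10^-14 m

This matches the claimed value.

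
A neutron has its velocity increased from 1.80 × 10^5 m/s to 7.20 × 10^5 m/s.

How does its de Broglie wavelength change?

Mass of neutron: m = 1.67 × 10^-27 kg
The wavelength decreases by a factor of 4.

Using λ = h/(mv):

Initial wavelength: λ₁ = h/(mv₁) = 2.20 × 10^-12 m
Final wavelength: λ₂ = h/(mv₂) = 5.51 × 10^-13 m

Since λ ∝ 1/v, when velocity increases by a factor of 4, the wavelength decreases by a factor of 4.

λ₂/λ₁ = v₁/v₂ = 1/4

The wavelength decreases by a factor of 4.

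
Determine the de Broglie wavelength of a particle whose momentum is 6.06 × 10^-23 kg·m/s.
1.09 × 10^-11 m

Using the de Broglie relation λ = h/p:

λ = h/p
λ = (6.626 × 10^-34 J·s) / (6.06 × 10^-23 kg·m/s)
λ = 1.09 × 10^-11 m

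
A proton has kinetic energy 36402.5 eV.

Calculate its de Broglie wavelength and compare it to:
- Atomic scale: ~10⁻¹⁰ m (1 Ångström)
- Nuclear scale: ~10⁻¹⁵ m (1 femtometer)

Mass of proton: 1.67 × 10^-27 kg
λ = 1.50 × 10^-13 m, which is between nuclear and atomic scales.

Using λ = h/√(2mKE):

KE = 36402.5 eV = 5.832 × 10^-15 J

λ = h/√(2mKE)
λ = (6.626 × 10^-34 J·s) / √(2 × 1.67 × 10^-27 kg × 5.832 × 10^-15 J)
λ = 1.50 × 10^-13 m

Comparison:
- Atomic scale (10⁻¹⁰ m): λ is 0.0015× this size
- Nuclear scale (10⁻¹⁵ m): λ is 1.5e+02× this size

The wavelength is between nuclear and atomic scales.

This wavelength is appropriate for probing atomic structure but too large for nuclear physics experiments.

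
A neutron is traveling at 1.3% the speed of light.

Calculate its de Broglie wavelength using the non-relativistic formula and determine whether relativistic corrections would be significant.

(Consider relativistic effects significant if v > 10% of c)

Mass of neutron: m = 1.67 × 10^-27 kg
No, relativistic corrections are not needed.

Using the non-relativistic de Broglie formula λ = h/(mv):

v = 1.3% × c = 3.897 × 10^6 m/s

λ = h/(mv)
λ = (6.626 × 10^-34 J·s) / (1.67 × 10^-27 kg × 3.897 × 10^6 m/s)
λ = 1.02 × 10^-13 m

Since v = 1.3% of c < 10% of c, relativistic corrections are NOT significant and this non-relativistic result is a good approximation.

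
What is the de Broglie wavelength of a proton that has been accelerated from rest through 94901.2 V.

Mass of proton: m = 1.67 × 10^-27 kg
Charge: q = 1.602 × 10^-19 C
9.30 × 10^-14 m

When a particle is accelerated through voltage V, it gains kinetic energy KE = qV.

The de Broglie wavelength is then λ = h/√(2mqV):

λ = h/√(2mqV)
λ = (6.626 × 10^-34 J·s) / √(2 × 1.67 × 10^-27 kg × 1.602 × 10^-19 C × 94901.2 V)
λ = 9.30 × 10^-14 m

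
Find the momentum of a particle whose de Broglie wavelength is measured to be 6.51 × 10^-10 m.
1.02 × 10^-24 kg·m/s

From the de Broglie relation λ = h/p, we solve for p:

p = h/λ
p = (6.626 × 10^-34 J·s) / (6.51 × 10^-10 m)
p = 1.02 × 10^-24 kg·m/s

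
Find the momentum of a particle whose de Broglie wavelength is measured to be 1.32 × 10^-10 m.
5.02 × 10^-24 kg·m/s

From the de Broglie relation λ = h/p, we solve for p:

p = h/λ
p = (6.626 × 10^-34 J·s) / (1.32 × 10^-10 m)
p = 5.02 × 10^-24 kg·m/s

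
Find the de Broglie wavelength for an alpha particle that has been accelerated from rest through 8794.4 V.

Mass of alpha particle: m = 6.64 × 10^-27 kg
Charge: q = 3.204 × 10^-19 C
1.08 × 10^-13 m

When a particle is accelerated through voltage V, it gains kinetic energy KE = qV.

The de Broglie wavelength is then λ = h/√(2mqV):

λ = h/√(2mqV)
λ = (6.626 × 10^-34 J·s) / √(2 × 6.64 × 10^-27 kg × 3.204 × 10^-19 C × 8794.4 V)
λ = 1.08 × 10^-13 m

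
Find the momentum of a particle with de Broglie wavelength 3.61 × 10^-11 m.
1.84 × 10^-23 kg·m/s

From the de Broglie relation λ = h/p, we solve for p:

p = h/λ
p = (6.626 × 10^-34 J·s) / (3.61 × 10^-11 m)
p = 1.84 × 10^-23 kg·m/s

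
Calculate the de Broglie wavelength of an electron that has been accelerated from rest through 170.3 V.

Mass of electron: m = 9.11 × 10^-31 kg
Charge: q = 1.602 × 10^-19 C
9.40 × 10^-11 m

When a particle is accelerated through voltage V, it gains kinetic energy KE = qV.

The de Broglie wavelength is then λ = h/√(2mqV):

λ = h/√(2mqV)
λ = (6.626 × 10^-34 J·s) / √(2 × 9.11 × 10^-31 kg × 1.602 × 10^-19 C × 170.3 V)
λ = 9.40 × 10^-11 m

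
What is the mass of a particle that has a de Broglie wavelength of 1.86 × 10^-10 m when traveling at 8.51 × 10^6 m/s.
4.19 × 10^-31 kg

From the de Broglie relation λ = h/(mv), we solve for m:

m = h/(λv)
m = (6.626 × 10^-34 J·s) / (1.86 × 10^-10 m × 8.51 × 10^6 m/s)
m = 4.19 × 10^-31 kg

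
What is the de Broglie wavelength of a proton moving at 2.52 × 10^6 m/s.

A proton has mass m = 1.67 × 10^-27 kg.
1.57 × 10^-13 m

Using the de Broglie relation λ = h/(mv):

λ = h/(mv)
λ = (6.626 × 10^-34 J·s) / (1.67 × 10^-27 kg × 2.52 × 10^6 m/s)
λ = 1.57 × 10^-13 m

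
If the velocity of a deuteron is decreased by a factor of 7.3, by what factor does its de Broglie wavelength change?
The wavelength increases by a factor of 7.3.

From λ = h/(mv), the wavelength is inversely proportional to velocity:

λ ∝ 1/v

If v → v/7.3, then λ → 7.3λ

When velocity is decreased by a factor of 7.3, the wavelength increases by a factor of 7.3.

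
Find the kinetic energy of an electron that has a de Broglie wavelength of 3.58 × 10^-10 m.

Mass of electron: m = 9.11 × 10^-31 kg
1.88 × 10^-18 J (or 11.7 eV)

From λ = h/√(2mKE), we solve for KE:

λ² = h²/(2mKE)
KE = h²/(2mλ²)
KE = (6.626 × 10^-34 J·s)² / (2 × 9.11 × 10^-31 kg × (3.58 × 10^-10 m)²)
KE = 1.88 × 10^-18 J
KE = 11.7 eV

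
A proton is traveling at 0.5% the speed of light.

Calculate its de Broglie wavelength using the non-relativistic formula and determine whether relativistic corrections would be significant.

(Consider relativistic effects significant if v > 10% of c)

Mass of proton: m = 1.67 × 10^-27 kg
No, relativistic corrections are not needed.

Using the non-relativistic de Broglie formula λ = h/(mv):

v = 0.5% × c = 1.499 × 10^6 m/s

λ = h/(mv)
λ = (6.626 × 10^-34 J·s) / (1.67 × 10^-27 kg × 1.499 × 10^6 m/s)
λ = 2.65 × 10^-13 m

Since v = 0.5% of c < 10% of c, relativistic corrections are NOT significant and this non-relativistic result is a good approximation.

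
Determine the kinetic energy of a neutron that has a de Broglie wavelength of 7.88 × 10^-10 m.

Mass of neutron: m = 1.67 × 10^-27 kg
2.12 × 10^-22 J (or 1.32 × 10^-3 eV)

From λ = h/√(2mKE), we solve for KE:

λ² = h²/(2mKE)
KE = h²/(2mλ²)
KE = (6.626 × 10^-34 J·s)² / (2 × 1.67 × 10^-27 kg × (7.88 × 10^-10 m)²)
KE = 2.12 × 10^-22 J
KE = 1.32 × 10^-3 eV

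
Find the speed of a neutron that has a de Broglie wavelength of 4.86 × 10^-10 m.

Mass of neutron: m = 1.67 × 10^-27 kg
8.16 × 10^2 m/s

From the de Broglie relation λ = h/(mv), we solve for v:

v = h/(mλ)
v = (6.626 × 10^-34 J·s) / (1.67 × 10^-27 kg × 4.86 × 10^-10 m)
v = 8.16 × 10^2 m/s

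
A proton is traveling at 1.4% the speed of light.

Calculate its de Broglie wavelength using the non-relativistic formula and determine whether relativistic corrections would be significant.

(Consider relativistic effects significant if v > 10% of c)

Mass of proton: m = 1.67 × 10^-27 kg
No, relativistic corrections are not needed.

Using the non-relativistic de Broglie formula λ = h/(mv):

v = 1.4% × c = 4.197 × 10^6 m/s

λ = h/(mv)
λ = (6.626 × 10^-34 J·s) / (1.67 × 10^-27 kg × 4.197 × 10^6 m/s)
λ = 9.45 × 10^-14 m

Since v = 1.4% of c < 10% of c, relativistic corrections are NOT significant and this non-relativistic result is a good approximation.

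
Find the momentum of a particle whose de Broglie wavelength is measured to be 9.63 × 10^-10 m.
6.88 × 10^-25 kg·m/s

From the de Broglie relation λ = h/p, we solve for p:

p = h/λ
p = (6.626 × 10^-34 J·s) / (9.63 × 10^-10 m)
p = 6.88 × 10^-25 kg·m/s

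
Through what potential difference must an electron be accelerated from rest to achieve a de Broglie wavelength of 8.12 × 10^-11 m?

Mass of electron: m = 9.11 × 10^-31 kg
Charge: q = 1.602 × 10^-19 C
228 V

From λ = h/√(2mqV), we solve for V:

λ² = h²/(2mqV)
V = h²/(2mqλ²)
V = (6.626 × 10^-34 J·s)² / (2 × 9.11 × 10^-31 kg × 1.602 × 10^-19 C × (8.12 × 10^-11 m)²)
V = 228 V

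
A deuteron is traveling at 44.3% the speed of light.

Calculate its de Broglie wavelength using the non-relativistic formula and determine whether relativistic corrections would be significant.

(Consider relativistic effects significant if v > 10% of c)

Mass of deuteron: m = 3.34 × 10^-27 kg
Yes, relativistic corrections are needed.

Using the non-relativistic de Broglie formula λ = h/(mv):

v = 44.3% × c = 1.328 × 10^8 m/s

λ = h/(mv)
λ = (6.626 × 10^-34 J·s) / (3.34 × 10^-27 kg × 1.328 × 10^8 m/s)
λ = 1.49 × 10^-15 m

Since v = 44.3% of c > 10% of c, relativistic corrections ARE significant and the actual wavelength would differ from this non-relativistic estimate.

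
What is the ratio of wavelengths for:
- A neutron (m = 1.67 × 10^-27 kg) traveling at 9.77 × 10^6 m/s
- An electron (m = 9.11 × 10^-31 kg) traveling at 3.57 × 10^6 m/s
λ₁/λ₂ = 1.99 × 10^-4

Using λ = h/(mv):

λ₁ = h/(m₁v₁) = 4.06 × 10^-14 m
λ₂ = h/(m₂v₂) = 2.04 × 10^-10 m

Ratio λ₁/λ₂ = (m₂v₂)/(m₁v₁)
         = (9.11 × 10^-31 kg × 3.57 × 10^6 m/s) / (1.67 × 10^-27 kg × 9.77 × 10^6 m/s)
         = 1.99 × 10^-4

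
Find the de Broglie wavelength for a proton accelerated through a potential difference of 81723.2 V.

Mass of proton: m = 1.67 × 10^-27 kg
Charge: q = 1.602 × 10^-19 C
1.00 × 10^-13 m

When a particle is accelerated through voltage V, it gains kinetic energy KE = qV.

The de Broglie wavelength is then λ = h/√(2mqV):

λ = h/√(2mqV)
λ = (6.626 × 10^-34 J·s) / √(2 × 1.67 × 10^-27 kg × 1.602 × 10^-19 C × 81723.2 V)
λ = 1.00 × 10^-13 m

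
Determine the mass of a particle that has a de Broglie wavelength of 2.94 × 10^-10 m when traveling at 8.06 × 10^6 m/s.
2.80 × 10^-31 kg

From the de Broglie relation λ = h/(mv), we solve for m:

m = h/(λv)
m = (6.626 × 10^-34 J·s) / (2.94 × 10^-10 m × 8.06 × 10^6 m/s)
m = 2.80 × 10^-31 kg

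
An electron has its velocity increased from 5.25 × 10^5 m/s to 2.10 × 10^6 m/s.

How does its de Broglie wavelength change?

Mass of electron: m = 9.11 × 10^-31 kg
The wavelength decreases by a factor of 4.

Using λ = h/(mv):

Initial wavelength: λ₁ = h/(mv₁) = 1.39 × 10^-9 m
Final wavelength: λ₂ = h/(mv₂) = 3.46 × 10^-10 m

Since λ ∝ 1/v, when velocity increases by a factor of 4, the wavelength decreases by a factor of 4.

λ₂/λ₁ = v₁/v₂ = 1/4

The wavelength decreases by a factor of 4.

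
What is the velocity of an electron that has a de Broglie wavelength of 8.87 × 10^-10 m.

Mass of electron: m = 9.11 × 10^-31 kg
8.20 × 10^5 m/s

From the de Broglie relation λ = h/(mv), we solve for v:

v = h/(mλ)
v = (6.626 × 10^-34 J·s) / (9.11 × 10^-31 kg × 8.87 × 10^-10 m)
v = 8.20 × 10^5 m/s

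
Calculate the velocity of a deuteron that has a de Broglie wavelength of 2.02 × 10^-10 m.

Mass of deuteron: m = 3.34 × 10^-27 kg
9.82 × 10^2 m/s

From the de Broglie relation λ = h/(mv), we solve for v:

v = h/(mλ)
v = (6.626 × 10^-34 J·s) / (3.34 × 10^-27 kg × 2.02 × 10^-10 m)
v = 9.82 × 10^2 m/s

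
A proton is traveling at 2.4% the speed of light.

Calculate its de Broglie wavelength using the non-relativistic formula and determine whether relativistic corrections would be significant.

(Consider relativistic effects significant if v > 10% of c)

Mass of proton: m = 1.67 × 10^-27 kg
No, relativistic corrections are not needed.

Using the non-relativistic de Broglie formula λ = h/(mv):

v = 2.4% × c = 7.195 × 10^6 m/s

λ = h/(mv)
λ = (6.626 × 10^-34 J·s) / (1.67 × 10^-27 kg × 7.195 × 10^6 m/s)
λ = 5.51 × 10^-14 m

Since v = 2.4% of c < 10% of c, relativistic corrections are NOT significant and this non-relativistic result is a good approximation.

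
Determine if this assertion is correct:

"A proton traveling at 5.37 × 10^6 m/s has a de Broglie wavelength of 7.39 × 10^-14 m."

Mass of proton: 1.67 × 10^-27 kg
True

The claim is correct.

Using λ = h/(mv):
λ = (6.626 × 10^-34 J·s) / (1.67 × 10^-27 kg × 5.37 × 10^6 m/s)
λ = 7.39 × 10^-14 m

This matches the claimed value.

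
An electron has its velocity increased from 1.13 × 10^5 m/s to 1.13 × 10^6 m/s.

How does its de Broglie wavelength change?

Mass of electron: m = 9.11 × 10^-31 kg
The wavelength decreases by a factor of 10.

Using λ = h/(mv):

Initial wavelength: λ₁ = h/(mv₁) = 6.44 × 10^-9 m
Final wavelength: λ₂ = h/(mv₂) = 6.44 × 10^-10 m

Since λ ∝ 1/v, when velocity increases by a factor of 10, the wavelength decreases by a factor of 10.

λ₂/λ₁ = v₁/v₂ = 1/10

The wavelength decreases by a factor of 10.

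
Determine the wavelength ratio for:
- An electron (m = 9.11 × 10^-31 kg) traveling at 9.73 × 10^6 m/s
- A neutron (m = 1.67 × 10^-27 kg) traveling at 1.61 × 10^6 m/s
λ₁/λ₂ = 303

Using λ = h/(mv):

λ₁ = h/(m₁v₁) = 7.48 × 10^-11 m
λ₂ = h/(m₂v₂) = 2.46 × 10^-13 m

Ratio λ₁/λ₂ = (m₂v₂)/(m₁v₁)
         = (1.67 × 10^-27 kg × 1.61 × 10^6 m/s) / (9.11 × 10^-31 kg × 9.73 × 10^6 m/s)
         = 303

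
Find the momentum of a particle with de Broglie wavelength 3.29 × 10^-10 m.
2.01 × 10^-24 kg·m/s

From the de Broglie relation λ = h/p, we solve for p:

p = h/λ
p = (6.626 × 10^-34 J·s) / (3.29 × 10^-10 m)
p = 2.01 × 10^-24 kg·m/s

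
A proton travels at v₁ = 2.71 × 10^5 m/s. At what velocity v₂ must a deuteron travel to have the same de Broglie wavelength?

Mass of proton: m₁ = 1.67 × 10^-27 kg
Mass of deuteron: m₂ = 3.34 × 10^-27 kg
v₂ = 1.36 × 10^5 m/s

For equal de Broglie wavelengths: λ₁ = λ₂

h/(m₁v₁) = h/(m₂v₂)
m₁v₁ = m₂v₂
v₂ = v₁ · (m₁/m₂)

v₂ = 2.71 × 10^5 m/s × (1.67 × 10^-27 kg / 3.34 × 10^-27 kg)
v₂ = 1.36 × 10^5 m/s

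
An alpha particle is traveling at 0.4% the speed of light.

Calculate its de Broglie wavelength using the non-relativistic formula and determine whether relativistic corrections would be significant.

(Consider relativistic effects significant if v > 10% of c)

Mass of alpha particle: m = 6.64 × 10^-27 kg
No, relativistic corrections are not needed.

Using the non-relativistic de Broglie formula λ = h/(mv):

v = 0.4% × c = 1.199 × 10^6 m/s

λ = h/(mv)
λ = (6.626 × 10^-34 J·s) / (6.64 × 10^-27 kg × 1.199 × 10^6 m/s)
λ = 8.32 × 10^-14 m

Since v = 0.4% of c < 10% of c, relativistic corrections are NOT significant and this non-relativistic result is a good approximation.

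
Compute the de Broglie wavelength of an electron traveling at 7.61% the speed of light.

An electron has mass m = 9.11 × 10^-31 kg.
3.19 × 10^-11 m

Using the de Broglie relation λ = h/(mv):

v = 7.61% × c = 2.281 × 10^7 m/s

λ = h/(mv)
λ = (6.626 × 10^-34 J·s) / (9.11 × 10^-31 kg × 2.281 × 10^7 m/s)
λ = 3.19 × 10^-11 m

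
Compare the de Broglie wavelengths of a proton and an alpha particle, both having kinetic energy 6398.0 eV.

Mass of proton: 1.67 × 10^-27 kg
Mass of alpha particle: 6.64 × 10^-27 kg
The proton has the longer wavelength.

Using λ = h/√(2mKE):

For proton: λ₁ = h/√(2m₁KE) = 3.58 × 10^-13 m
For alpha particle: λ₂ = h/√(2m₂KE) = 1.80 × 10^-13 m

Since λ ∝ 1/√m at constant kinetic energy, the lighter particle has the longer wavelength.

The proton has the longer de Broglie wavelength.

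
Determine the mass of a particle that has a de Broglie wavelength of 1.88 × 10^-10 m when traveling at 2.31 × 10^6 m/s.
1.53 × 10^-30 kg

From the de Broglie relation λ = h/(mv), we solve for m:

m = h/(λv)
m = (6.626 × 10^-34 J·s) / (1.88 × 10^-10 m × 2.31 × 10^6 m/s)
m = 1.53 × 10^-30 kg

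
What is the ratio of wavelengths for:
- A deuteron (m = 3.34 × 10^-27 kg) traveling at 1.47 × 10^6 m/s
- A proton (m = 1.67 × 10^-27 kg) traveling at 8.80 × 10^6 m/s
λ₁/λ₂ = 2.99

Using λ = h/(mv):

λ₁ = h/(m₁v₁) = 1.35 × 10^-13 m
λ₂ = h/(m₂v₂) = 4.51 × 10^-14 m

Ratio λ₁/λ₂ = (m₂v₂)/(m₁v₁)
         = (1.67 × 10^-27 kg × 8.80 × 10^6 m/s) / (3.34 × 10^-27 kg × 1.47 × 10^6 m/s)
         = 2.99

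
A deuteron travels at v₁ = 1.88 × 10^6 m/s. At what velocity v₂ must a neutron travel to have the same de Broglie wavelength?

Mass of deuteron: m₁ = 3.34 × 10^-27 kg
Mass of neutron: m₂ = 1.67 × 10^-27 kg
v₂ = 3.76 × 10^6 m/s

For equal de Broglie wavelengths: λ₁ = λ₂

h/(m₁v₁) = h/(m₂v₂)
m₁v₁ = m₂v₂
v₂ = v₁ · (m₁/m₂)

v₂ = 1.88 × 10^6 m/s × (3.34 × 10^-27 kg / 1.67 × 10^-27 kg)
v₂ = 3.76 × 10^6 m/s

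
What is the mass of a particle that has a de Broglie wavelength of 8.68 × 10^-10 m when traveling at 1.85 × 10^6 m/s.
4.13 × 10^-31 kg

From the de Broglie relation λ = h/(mv), we solve for m:

m = h/(λv)
m = (6.626 × 10^-34 J·s) / (8.68 × 10^-10 m × 1.85 × 10^6 m/s)
m = 4.13 × 10^-31 kg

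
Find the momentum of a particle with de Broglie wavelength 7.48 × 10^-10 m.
8.86 × 10^-25 kg·m/s

From the de Broglie relation λ = h/p, we solve for p:

p = h/λ
p = (6.626 × 10^-34 J·s) / (7.48 × 10^-10 m)
p = 8.86 × 10^-25 kg·m/s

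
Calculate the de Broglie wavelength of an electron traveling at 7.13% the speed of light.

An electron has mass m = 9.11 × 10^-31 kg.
3.40 × 10^-11 m

Using the de Broglie relation λ = h/(mv):

v = 7.13% × c = 2.138 × 10^7 m/s

λ = h/(mv)
λ = (6.626 × 10^-34 J·s) / (9.11 × 10^-31 kg × 2.138 × 10^7 m/s)
λ = 3.40 × 10^-11 m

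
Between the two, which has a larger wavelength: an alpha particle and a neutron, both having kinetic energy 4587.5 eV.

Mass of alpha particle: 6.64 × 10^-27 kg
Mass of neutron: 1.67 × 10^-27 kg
The neutron has the longer wavelength.

Using λ = h/√(2mKE):

For alpha particle: λ₁ = h/√(2m₁KE) = 2.12 × 10^-13 m
For neutron: λ₂ = h/√(2m₂KE) = 4.23 × 10^-13 m

Since λ ∝ 1/√m at constant kinetic energy, the lighter particle has the longer wavelength.

The neutron has the longer de Broglie wavelength.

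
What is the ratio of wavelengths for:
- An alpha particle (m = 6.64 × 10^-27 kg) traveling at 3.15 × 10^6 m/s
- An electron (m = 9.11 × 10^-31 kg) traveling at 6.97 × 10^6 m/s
λ₁/λ₂ = 3.04 × 10^-4

Using λ = h/(mv):

λ₁ = h/(m₁v₁) = 3.17 × 10^-14 m
λ₂ = h/(m₂v₂) = 1.04 × 10^-10 m

Ratio λ₁/λ₂ = (m₂v₂)/(m₁v₁)
         = (9.11 × 10^-31 kg × 6.97 × 10^6 m/s) / (6.64 × 10^-27 kg × 3.15 × 10^6 m/s)
         = 3.04 × 10^-4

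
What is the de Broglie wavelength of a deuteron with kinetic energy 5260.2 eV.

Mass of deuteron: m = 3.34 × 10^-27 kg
2.79 × 10^-13 m

Using λ = h/√(2mKE):

First convert KE to Joules: KE = 5260.2 eV = 8.428 × 10^-16 J

λ = h/√(2mKE)
λ = (6.626 × 10^-34 J·s) / √(2 × 3.34 × 10^-27 kg × 8.428 × 10^-16 J)
λ = 2.79 × 10^-13 m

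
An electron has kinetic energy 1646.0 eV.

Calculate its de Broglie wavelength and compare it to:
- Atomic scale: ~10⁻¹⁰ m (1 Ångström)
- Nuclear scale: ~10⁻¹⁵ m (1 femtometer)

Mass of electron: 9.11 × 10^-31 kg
λ = 3.02 × 10^-11 m, which is between nuclear and atomic scales.

Using λ = h/√(2mKE):

KE = 1646.0 eV = 2.637 × 10^-16 J

λ = h/√(2mKE)
λ = (6.626 × 10^-34 J·s) / √(2 × 9.11 × 10^-31 kg × 2.637 × 10^-16 J)
λ = 3.02 × 10^-11 m

Comparison:
- Atomic scale (10⁻¹⁰ m): λ is 0.3× this size
- Nuclear scale (10⁻¹⁵ m): λ is 3e+04× this size

The wavelength is between nuclear and atomic scales.

This wavelength is appropriate for probing atomic structure but too large for nuclear physics experiments.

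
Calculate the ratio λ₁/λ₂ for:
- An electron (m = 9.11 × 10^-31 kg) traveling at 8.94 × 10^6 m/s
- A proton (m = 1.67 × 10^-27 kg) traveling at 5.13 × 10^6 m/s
λ₁/λ₂ = 1.05 × 10^3

Using λ = h/(mv):

λ₁ = h/(m₁v₁) = 8.14 × 10^-11 m
λ₂ = h/(m₂v₂) = 7.73 × 10^-14 m

Ratio λ₁/λ₂ = (m₂v₂)/(m₁v₁)
         = (1.67 × 10^-27 kg × 5.13 × 10^6 m/s) / (9.11 × 10^-31 kg × 8.94 × 10^6 m/s)
         = 1.05 × 10^3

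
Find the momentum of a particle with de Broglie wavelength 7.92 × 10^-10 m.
8.37 × 10^-25 kg·m/s

From the de Broglie relation λ = h/p, we solve for p:

p = h/λ
p = (6.626 × 10^-34 J·s) / (7.92 × 10^-10 m)
p = 8.37 × 10^-25 kg·m/s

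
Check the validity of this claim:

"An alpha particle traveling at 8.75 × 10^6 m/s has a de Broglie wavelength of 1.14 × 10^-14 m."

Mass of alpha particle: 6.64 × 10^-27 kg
True

The claim is correct.

Using λ = h/(mv):
λ = (6.626 × 10^-34 J·s) / (6.64 × 10^-27 kg × 8.75 × 10^6 m/s)
λ = 1.14 × 10^-14 m

This matches the claimed value.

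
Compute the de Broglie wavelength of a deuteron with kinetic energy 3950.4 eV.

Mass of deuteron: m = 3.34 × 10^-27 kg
3.22 × 10^-13 m

Using λ = h/√(2mKE):

First convert KE to Joules: KE = 3950.4 eV = 6.329 × 10^-16 J

λ = h/√(2mKE)
λ = (6.626 × 10^-34 J·s) / √(2 × 3.34 × 10^-27 kg × 6.329 × 10^-16 J)
λ = 3.22 × 10^-13 m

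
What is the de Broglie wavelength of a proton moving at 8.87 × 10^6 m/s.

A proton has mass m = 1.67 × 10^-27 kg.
4.47 × 10^-14 m

Using the de Broglie relation λ = h/(mv):

λ = h/(mv)
λ = (6.626 × 10^-34 J·s) / (1.67 × 10^-27 kg × 8.87 × 10^6 m/s)
λ = 4.47 × 10^-14 m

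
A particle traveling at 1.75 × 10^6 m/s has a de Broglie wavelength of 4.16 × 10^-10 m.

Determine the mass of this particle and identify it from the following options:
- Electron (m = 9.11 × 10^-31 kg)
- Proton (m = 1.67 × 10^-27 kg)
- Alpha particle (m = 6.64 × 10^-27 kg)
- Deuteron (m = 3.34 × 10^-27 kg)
The particle is an electron.

From λ = h/(mv), solve for mass:

m = h/(λv)
m = (6.626 × 10^-34 J·s) / (4.16 × 10^-10 m × 1.75 × 10^6 m/s)
m = 9.10 × 10^-31 kg

Comparing with the listed masses, this is closest to an electron.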